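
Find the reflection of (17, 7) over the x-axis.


Reflection across x-axis: (x, y) -> (x, -y)
(17, 7) -> (17, -7)

(17, -7)


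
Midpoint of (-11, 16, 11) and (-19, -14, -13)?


Midpoint = ((-11+-19)/2, (16+-14)/2, (11+-13)/2) = (-15, 1, -1)

(-15, 1, -1)


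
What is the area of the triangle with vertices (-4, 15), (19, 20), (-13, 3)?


Area = |x1(y2-y3) + x2(y3-y1) + x3(y1-y2)| / 2
= |-4*(20-3) + 19*(3-15) + -13*(15-20)| / 2
= 115.5

115.5


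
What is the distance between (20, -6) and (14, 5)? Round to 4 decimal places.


d = sqrt((14-20)^2 + (5--6)^2) = 12.53

12.53


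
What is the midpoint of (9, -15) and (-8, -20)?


Midpoint = ((9+-8)/2, (-15+-20)/2) = (0.5, -17.5)

(0.5, -17.5)


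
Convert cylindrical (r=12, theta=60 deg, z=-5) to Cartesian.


x = 12 * cos(60) = 6
y = 12 * sin(60) = 10.3923
z = -5

(6, 10.3923, -5)


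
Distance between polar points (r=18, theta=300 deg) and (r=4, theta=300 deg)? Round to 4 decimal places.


d = sqrt(r1^2 + r2^2 - 2*r1*r2*cos(t2-t1))
d = sqrt(18^2 + 4^2 - 2*18*4*cos(300-300)) = 14

14


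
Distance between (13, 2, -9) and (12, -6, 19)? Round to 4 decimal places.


d = sqrt((12-13)^2 + (-6-2)^2 + (19--9)^2) = 29.1376

29.1376


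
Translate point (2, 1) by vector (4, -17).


Translation: (x+dx, y+dy) = (2+4, 1+-17) = (6, -16)

(6, -16)


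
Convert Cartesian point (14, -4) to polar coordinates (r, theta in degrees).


r = sqrt(14^2 + (-4)^2) = 14.5602
theta = atan2(-4, 14) = 344.0546 degrees

r = 14.5602, theta = 344.0546 degrees


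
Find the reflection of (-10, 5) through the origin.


Reflection through origin: (x, y) -> (-x, -y)
(-10, 5) -> (10, -5)

(10, -5)


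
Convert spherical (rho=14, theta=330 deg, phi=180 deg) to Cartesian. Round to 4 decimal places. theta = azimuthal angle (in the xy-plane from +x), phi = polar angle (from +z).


x = 14 * sin(180) * cos(330) = 0
y = 14 * sin(180) * sin(330) = 0
z = 14 * cos(180) = -14

(0, 0, -14)


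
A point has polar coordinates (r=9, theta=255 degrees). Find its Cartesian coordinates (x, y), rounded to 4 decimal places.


x = 9 * cos(255) = -2.3294
y = 9 * sin(255) = -8.6933

(-2.3294, -8.6933)


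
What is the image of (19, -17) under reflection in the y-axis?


Reflection across y-axis: (x, y) -> (-x, y)
(19, -17) -> (-19, -17)

(-19, -17)


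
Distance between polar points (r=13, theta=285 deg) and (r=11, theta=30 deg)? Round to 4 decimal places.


d = sqrt(r1^2 + r2^2 - 2*r1*r2*cos(t2-t1))
d = sqrt(13^2 + 11^2 - 2*13*11*cos(30-285)) = 19.0794

19.0794


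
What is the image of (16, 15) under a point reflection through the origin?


Reflection through origin: (x, y) -> (-x, -y)
(16, 15) -> (-16, -15)

(-16, -15)


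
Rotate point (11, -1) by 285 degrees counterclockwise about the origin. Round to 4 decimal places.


x' = 11*cos(285) - -1*sin(285) = 1.8811
y' = 11*sin(285) + -1*cos(285) = -10.884

(1.8811, -10.884)


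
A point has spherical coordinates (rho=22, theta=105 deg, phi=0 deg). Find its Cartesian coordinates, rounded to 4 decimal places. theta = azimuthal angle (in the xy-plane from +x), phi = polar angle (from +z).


x = 22 * sin(0) * cos(105) = 0
y = 22 * sin(0) * sin(105) = 0
z = 22 * cos(0) = 22

(0, 0, 22)


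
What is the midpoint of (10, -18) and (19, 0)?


Midpoint = ((10+19)/2, (-18+0)/2) = (14.5, -9)

(14.5, -9)


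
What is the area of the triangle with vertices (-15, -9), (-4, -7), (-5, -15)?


Area = |x1(y2-y3) + x2(y3-y1) + x3(y1-y2)| / 2
= |-15*(-7--15) + -4*(-15--9) + -5*(-9--7)| / 2
= 43

43


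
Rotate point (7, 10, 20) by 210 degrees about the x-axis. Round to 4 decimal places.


x' = 7
y' = 10*cos(210) - 20*sin(210) = 1.3397
z' = 10*sin(210) + 20*cos(210) = -22.3205

(7, 1.3397, -22.3205)


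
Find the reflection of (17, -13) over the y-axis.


Reflection across y-axis: (x, y) -> (-x, y)
(17, -13) -> (-17, -13)

(-17, -13)


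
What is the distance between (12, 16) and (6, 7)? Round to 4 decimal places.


d = sqrt((6-12)^2 + (7-16)^2) = 10.8167

10.8167


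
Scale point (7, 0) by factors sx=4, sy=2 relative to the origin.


Scaling: (x*sx, y*sy) = (7*4, 0*2) = (28, 0)

(28, 0)


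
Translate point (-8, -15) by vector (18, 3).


Translation: (x+dx, y+dy) = (-8+18, -15+3) = (10, -12)

(10, -12)


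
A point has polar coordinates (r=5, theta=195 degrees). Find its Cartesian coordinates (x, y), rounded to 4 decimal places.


x = 5 * cos(195) = -4.8296
y = 5 * sin(195) = -1.2941

(-4.8296, -1.2941)


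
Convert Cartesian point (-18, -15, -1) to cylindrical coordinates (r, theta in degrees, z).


r = sqrt((-18)^2 + (-15)^2) = 23.4307
theta = atan2(-15, -18) = 219.8056 deg
z = -1

r = 23.4307, theta = 219.8056 deg, z = -1


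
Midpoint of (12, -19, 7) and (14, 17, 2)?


Midpoint = ((12+14)/2, (-19+17)/2, (7+2)/2) = (13, -1, 4.5)

(13, -1, 4.5)


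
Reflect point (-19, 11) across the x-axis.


Reflection across x-axis: (x, y) -> (x, -y)
(-19, 11) -> (-19, -11)

(-19, -11)


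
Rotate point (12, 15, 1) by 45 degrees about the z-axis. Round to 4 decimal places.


x' = 12*cos(45) - 15*sin(45) = -2.1213
y' = 12*sin(45) + 15*cos(45) = 19.0919
z' = 1

(-2.1213, 19.0919, 1)


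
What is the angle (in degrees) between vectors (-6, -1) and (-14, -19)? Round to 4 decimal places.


dot = -6*-14 + -1*-19 = 103
|u| = 6.0828, |v| = 23.6008
cos(angle) = 0.7175
angle = 44.1533 degrees

44.1533 degrees


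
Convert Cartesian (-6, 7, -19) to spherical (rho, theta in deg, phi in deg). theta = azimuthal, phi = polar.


rho = sqrt((-6)^2 + 7^2 + (-19)^2) = 21.1187
theta = atan2(7, -6) = 130.6013 deg
phi = acos(-19/21.1187) = 154.1155 deg

rho = 21.1187, theta = 130.6013 deg, phi = 154.1155 deg


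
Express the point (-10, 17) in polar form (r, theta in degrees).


r = sqrt((-10)^2 + 17^2) = 19.7231
theta = atan2(17, -10) = 120.4655 degrees

r = 19.7231, theta = 120.4655 degrees


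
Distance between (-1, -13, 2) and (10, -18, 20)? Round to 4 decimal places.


d = sqrt((10--1)^2 + (-18--13)^2 + (20-2)^2) = 21.6795

21.6795


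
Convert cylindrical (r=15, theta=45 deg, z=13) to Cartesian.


x = 15 * cos(45) = 10.6066
y = 15 * sin(45) = 10.6066
z = 13

(10.6066, 10.6066, 13)


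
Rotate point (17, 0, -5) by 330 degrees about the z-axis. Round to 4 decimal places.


x' = 17*cos(330) - 0*sin(330) = 14.7224
y' = 17*sin(330) + 0*cos(330) = -8.5
z' = -5

(14.7224, -8.5, -5)


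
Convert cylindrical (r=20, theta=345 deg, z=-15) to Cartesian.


x = 20 * cos(345) = 19.3185
y = 20 * sin(345) = -5.1764
z = -15

(19.3185, -5.1764, -15)


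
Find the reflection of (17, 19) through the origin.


Reflection through origin: (x, y) -> (-x, -y)
(17, 19) -> (-17, -19)

(-17, -19)


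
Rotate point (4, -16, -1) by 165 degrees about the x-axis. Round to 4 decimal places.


x' = 4
y' = -16*cos(165) - -1*sin(165) = 15.7136
z' = -16*sin(165) + -1*cos(165) = -3.1752

(4, 15.7136, -3.1752)


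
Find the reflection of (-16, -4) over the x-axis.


Reflection across x-axis: (x, y) -> (x, -y)
(-16, -4) -> (-16, 4)

(-16, 4)


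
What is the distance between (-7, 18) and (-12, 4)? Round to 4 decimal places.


d = sqrt((-12--7)^2 + (4-18)^2) = 14.8661

14.8661


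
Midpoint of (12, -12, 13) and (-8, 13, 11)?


Midpoint = ((12+-8)/2, (-12+13)/2, (13+11)/2) = (2, 0.5, 12)

(2, 0.5, 12)


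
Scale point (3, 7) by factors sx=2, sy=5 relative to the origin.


Scaling: (x*sx, y*sy) = (3*2, 7*5) = (6, 35)

(6, 35)


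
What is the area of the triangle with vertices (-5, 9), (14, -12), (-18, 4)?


Area = |x1(y2-y3) + x2(y3-y1) + x3(y1-y2)| / 2
= |-5*(-12-4) + 14*(4-9) + -18*(9--12)| / 2
= 184

184


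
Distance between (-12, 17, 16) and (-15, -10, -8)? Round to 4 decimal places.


d = sqrt((-15--12)^2 + (-10-17)^2 + (-8-16)^2) = 36.2491

36.2491


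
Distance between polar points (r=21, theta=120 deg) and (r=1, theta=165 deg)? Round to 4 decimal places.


d = sqrt(r1^2 + r2^2 - 2*r1*r2*cos(t2-t1))
d = sqrt(21^2 + 1^2 - 2*21*1*cos(165-120)) = 20.3052

20.3052


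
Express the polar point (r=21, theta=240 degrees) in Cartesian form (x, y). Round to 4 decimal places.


x = 21 * cos(240) = -10.5
y = 21 * sin(240) = -18.1865

(-10.5, -18.1865)


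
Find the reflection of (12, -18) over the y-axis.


Reflection across y-axis: (x, y) -> (-x, y)
(12, -18) -> (-12, -18)

(-12, -18)


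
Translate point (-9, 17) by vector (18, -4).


Translation: (x+dx, y+dy) = (-9+18, 17+-4) = (9, 13)

(9, 13)


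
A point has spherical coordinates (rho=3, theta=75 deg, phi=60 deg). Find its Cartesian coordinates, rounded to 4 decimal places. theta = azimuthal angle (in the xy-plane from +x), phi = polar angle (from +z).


x = 3 * sin(60) * cos(75) = 0.6724
y = 3 * sin(60) * sin(75) = 2.5095
z = 3 * cos(60) = 1.5

(0.6724, 2.5095, 1.5)


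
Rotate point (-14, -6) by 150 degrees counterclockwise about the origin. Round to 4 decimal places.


x' = -14*cos(150) - -6*sin(150) = 15.1244
y' = -14*sin(150) + -6*cos(150) = -1.8038

(15.1244, -1.8038)


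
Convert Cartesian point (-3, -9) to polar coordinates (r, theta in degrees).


r = sqrt((-3)^2 + (-9)^2) = 9.4868
theta = atan2(-9, -3) = 251.5651 degrees

r = 9.4868, theta = 251.5651 degrees


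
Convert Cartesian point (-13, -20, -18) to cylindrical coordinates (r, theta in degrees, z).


r = sqrt((-13)^2 + (-20)^2) = 23.8537
theta = atan2(-20, -13) = 236.9761 deg
z = -18

r = 23.8537, theta = 236.9761 deg, z = -18


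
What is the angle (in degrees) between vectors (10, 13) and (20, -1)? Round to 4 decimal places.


dot = 10*20 + 13*-1 = 187
|u| = 16.4012, |v| = 20.025
cos(angle) = 0.5694
angle = 55.2938 degrees

55.2938 degrees


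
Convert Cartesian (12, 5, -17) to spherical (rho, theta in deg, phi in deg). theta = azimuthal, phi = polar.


rho = sqrt(12^2 + 5^2 + (-17)^2) = 21.4009
theta = atan2(5, 12) = 22.6199 deg
phi = acos(-17/21.4009) = 142.5946 deg

rho = 21.4009, theta = 22.6199 deg, phi = 142.5946 deg


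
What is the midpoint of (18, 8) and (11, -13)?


Midpoint = ((18+11)/2, (8+-13)/2) = (14.5, -2.5)

(14.5, -2.5)


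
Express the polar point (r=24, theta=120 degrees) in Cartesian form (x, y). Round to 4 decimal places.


x = 24 * cos(120) = -12
y = 24 * sin(120) = 20.7846

(-12, 20.7846)


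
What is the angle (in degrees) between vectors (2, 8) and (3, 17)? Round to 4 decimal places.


dot = 2*3 + 8*17 = 142
|u| = 8.2462, |v| = 17.2627
cos(angle) = 0.9975
angle = 4.0283 degrees

4.0283 degrees


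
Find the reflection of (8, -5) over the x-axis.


Reflection across x-axis: (x, y) -> (x, -y)
(8, -5) -> (8, 5)

(8, 5)


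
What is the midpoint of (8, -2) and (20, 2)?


Midpoint = ((8+20)/2, (-2+2)/2) = (14, 0)

(14, 0)


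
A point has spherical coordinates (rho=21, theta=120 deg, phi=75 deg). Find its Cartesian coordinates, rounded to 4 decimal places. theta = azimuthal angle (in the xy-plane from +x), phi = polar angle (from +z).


x = 21 * sin(75) * cos(120) = -10.1422
y = 21 * sin(75) * sin(120) = 17.5668
z = 21 * cos(75) = 5.4352

(-10.1422, 17.5668, 5.4352)


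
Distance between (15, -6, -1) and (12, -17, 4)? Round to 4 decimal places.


d = sqrt((12-15)^2 + (-17--6)^2 + (4--1)^2) = 12.4499

12.4499


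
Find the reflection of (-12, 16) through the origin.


Reflection through origin: (x, y) -> (-x, -y)
(-12, 16) -> (12, -16)

(12, -16)


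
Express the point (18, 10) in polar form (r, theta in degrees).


r = sqrt(18^2 + 10^2) = 20.5913
theta = atan2(10, 18) = 29.0546 degrees

r = 20.5913, theta = 29.0546 degrees


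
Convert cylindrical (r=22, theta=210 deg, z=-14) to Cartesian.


x = 22 * cos(210) = -19.0526
y = 22 * sin(210) = -11
z = -14

(-19.0526, -11, -14)


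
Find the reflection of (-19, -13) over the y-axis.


Reflection across y-axis: (x, y) -> (-x, y)
(-19, -13) -> (19, -13)

(19, -13)


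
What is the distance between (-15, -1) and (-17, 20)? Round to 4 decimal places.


d = sqrt((-17--15)^2 + (20--1)^2) = 21.095

21.095


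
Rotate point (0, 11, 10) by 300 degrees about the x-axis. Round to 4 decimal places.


x' = 0
y' = 11*cos(300) - 10*sin(300) = 14.1603
z' = 11*sin(300) + 10*cos(300) = -4.5263

(0, 14.1603, -4.5263)


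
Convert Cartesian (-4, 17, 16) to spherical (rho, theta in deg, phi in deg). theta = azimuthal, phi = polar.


rho = sqrt((-4)^2 + 17^2 + 16^2) = 23.6854
theta = atan2(17, -4) = 103.2405 deg
phi = acos(16/23.6854) = 47.5054 deg

rho = 23.6854, theta = 103.2405 deg, phi = 47.5054 deg


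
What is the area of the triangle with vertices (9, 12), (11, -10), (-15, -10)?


Area = |x1(y2-y3) + x2(y3-y1) + x3(y1-y2)| / 2
= |9*(-10--10) + 11*(-10-12) + -15*(12--10)| / 2
= 286

286


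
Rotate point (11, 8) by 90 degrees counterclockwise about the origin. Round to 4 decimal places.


x' = 11*cos(90) - 8*sin(90) = -8
y' = 11*sin(90) + 8*cos(90) = 11

(-8, 11)


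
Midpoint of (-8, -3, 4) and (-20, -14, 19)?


Midpoint = ((-8+-20)/2, (-3+-14)/2, (4+19)/2) = (-14, -8.5, 11.5)

(-14, -8.5, 11.5)


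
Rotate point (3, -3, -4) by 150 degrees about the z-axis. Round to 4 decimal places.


x' = 3*cos(150) - -3*sin(150) = -1.0981
y' = 3*sin(150) + -3*cos(150) = 4.0981
z' = -4

(-1.0981, 4.0981, -4)


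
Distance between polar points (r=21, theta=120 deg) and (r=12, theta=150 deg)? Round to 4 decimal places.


d = sqrt(r1^2 + r2^2 - 2*r1*r2*cos(t2-t1))
d = sqrt(21^2 + 12^2 - 2*21*12*cos(150-120)) = 12.187

12.187


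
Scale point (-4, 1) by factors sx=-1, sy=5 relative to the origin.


Scaling: (x*sx, y*sy) = (-4*-1, 1*5) = (4, 5)

(4, 5)


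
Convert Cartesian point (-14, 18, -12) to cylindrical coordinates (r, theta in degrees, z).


r = sqrt((-14)^2 + 18^2) = 22.8035
theta = atan2(18, -14) = 127.875 deg
z = -12

r = 22.8035, theta = 127.875 deg, z = -12


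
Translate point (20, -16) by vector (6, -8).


Translation: (x+dx, y+dy) = (20+6, -16+-8) = (26, -24)

(26, -24)


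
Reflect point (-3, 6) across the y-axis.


Reflection across y-axis: (x, y) -> (-x, y)
(-3, 6) -> (3, 6)

(3, 6)


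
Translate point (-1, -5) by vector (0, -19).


Translation: (x+dx, y+dy) = (-1+0, -5+-19) = (-1, -24)

(-1, -24)


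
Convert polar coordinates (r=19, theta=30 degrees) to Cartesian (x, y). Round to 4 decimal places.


x = 19 * cos(30) = 16.4545
y = 19 * sin(30) = 9.5

(16.4545, 9.5)


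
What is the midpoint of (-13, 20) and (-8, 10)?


Midpoint = ((-13+-8)/2, (20+10)/2) = (-10.5, 15)

(-10.5, 15)


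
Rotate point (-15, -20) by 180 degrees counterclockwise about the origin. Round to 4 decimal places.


x' = -15*cos(180) - -20*sin(180) = 15
y' = -15*sin(180) + -20*cos(180) = 20

(15, 20)


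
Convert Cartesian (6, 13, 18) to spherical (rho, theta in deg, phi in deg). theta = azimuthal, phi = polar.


rho = sqrt(6^2 + 13^2 + 18^2) = 23
theta = atan2(13, 6) = 65.2249 deg
phi = acos(18/23) = 38.5 deg

rho = 23, theta = 65.2249 deg, phi = 38.5 deg


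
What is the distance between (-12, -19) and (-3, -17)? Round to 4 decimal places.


d = sqrt((-3--12)^2 + (-17--19)^2) = 9.2195

9.2195


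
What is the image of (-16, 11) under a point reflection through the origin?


Reflection through origin: (x, y) -> (-x, -y)
(-16, 11) -> (16, -11)

(16, -11)


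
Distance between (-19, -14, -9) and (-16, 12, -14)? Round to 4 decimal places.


d = sqrt((-16--19)^2 + (12--14)^2 + (-14--9)^2) = 26.6458

26.6458


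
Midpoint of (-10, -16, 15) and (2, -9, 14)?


Midpoint = ((-10+2)/2, (-16+-9)/2, (15+14)/2) = (-4, -12.5, 14.5)

(-4, -12.5, 14.5)


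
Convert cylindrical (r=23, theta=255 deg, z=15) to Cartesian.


x = 23 * cos(255) = -5.9528
y = 23 * sin(255) = -22.2163
z = 15

(-5.9528, -22.2163, 15)


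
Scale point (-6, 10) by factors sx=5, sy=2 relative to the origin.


Scaling: (x*sx, y*sy) = (-6*5, 10*2) = (-30, 20)

(-30, 20)


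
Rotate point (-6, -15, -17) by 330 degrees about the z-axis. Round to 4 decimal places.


x' = -6*cos(330) - -15*sin(330) = -12.6962
y' = -6*sin(330) + -15*cos(330) = -9.9904
z' = -17

(-12.6962, -9.9904, -17)


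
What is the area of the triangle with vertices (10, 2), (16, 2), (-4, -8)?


Area = |x1(y2-y3) + x2(y3-y1) + x3(y1-y2)| / 2
= |10*(2--8) + 16*(-8-2) + -4*(2-2)| / 2
= 30

30


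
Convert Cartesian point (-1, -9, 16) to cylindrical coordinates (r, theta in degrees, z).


r = sqrt((-1)^2 + (-9)^2) = 9.0554
theta = atan2(-9, -1) = 263.6598 deg
z = 16

r = 9.0554, theta = 263.6598 deg, z = 16


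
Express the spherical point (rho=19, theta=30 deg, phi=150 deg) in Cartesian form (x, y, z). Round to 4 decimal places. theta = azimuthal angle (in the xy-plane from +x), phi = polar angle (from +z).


x = 19 * sin(150) * cos(30) = 8.2272
y = 19 * sin(150) * sin(30) = 4.75
z = 19 * cos(150) = -16.4545

(8.2272, 4.75, -16.4545)


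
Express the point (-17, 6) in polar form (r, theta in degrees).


r = sqrt((-17)^2 + 6^2) = 18.0278
theta = atan2(6, -17) = 160.56 degrees

r = 18.0278, theta = 160.56 degrees


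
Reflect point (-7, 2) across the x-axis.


Reflection across x-axis: (x, y) -> (x, -y)
(-7, 2) -> (-7, -2)

(-7, -2)


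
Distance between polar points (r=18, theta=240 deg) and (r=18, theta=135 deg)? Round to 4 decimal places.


d = sqrt(r1^2 + r2^2 - 2*r1*r2*cos(t2-t1))
d = sqrt(18^2 + 18^2 - 2*18*18*cos(135-240)) = 28.5607

28.5607


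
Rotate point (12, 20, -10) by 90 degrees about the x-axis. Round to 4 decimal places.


x' = 12
y' = 20*cos(90) - -10*sin(90) = 10
z' = 20*sin(90) + -10*cos(90) = 20

(12, 10, 20)


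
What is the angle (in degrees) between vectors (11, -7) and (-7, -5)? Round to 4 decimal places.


dot = 11*-7 + -7*-5 = -42
|u| = 13.0384, |v| = 8.6023
cos(angle) = -0.3745
angle = 111.9911 degrees

111.9911 degrees


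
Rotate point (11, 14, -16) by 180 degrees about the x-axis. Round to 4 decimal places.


x' = 11
y' = 14*cos(180) - -16*sin(180) = -14
z' = 14*sin(180) + -16*cos(180) = 16

(11, -14, 16)


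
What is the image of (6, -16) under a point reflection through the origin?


Reflection through origin: (x, y) -> (-x, -y)
(6, -16) -> (-6, 16)

(-6, 16)


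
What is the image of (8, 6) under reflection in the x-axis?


Reflection across x-axis: (x, y) -> (x, -y)
(8, 6) -> (8, -6)

(8, -6)


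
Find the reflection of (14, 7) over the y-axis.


Reflection across y-axis: (x, y) -> (-x, y)
(14, 7) -> (-14, 7)

(-14, 7)


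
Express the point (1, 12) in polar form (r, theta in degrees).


r = sqrt(1^2 + 12^2) = 12.0416
theta = atan2(12, 1) = 85.2364 degrees

r = 12.0416, theta = 85.2364 degrees


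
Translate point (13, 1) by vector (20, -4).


Translation: (x+dx, y+dy) = (13+20, 1+-4) = (33, -3)

(33, -3)


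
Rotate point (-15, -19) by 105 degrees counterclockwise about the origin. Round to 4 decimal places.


x' = -15*cos(105) - -19*sin(105) = 22.2349
y' = -15*sin(105) + -19*cos(105) = -9.5713

(22.2349, -9.5713)


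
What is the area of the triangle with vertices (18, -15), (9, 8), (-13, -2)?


Area = |x1(y2-y3) + x2(y3-y1) + x3(y1-y2)| / 2
= |18*(8--2) + 9*(-2--15) + -13*(-15-8)| / 2
= 298

298


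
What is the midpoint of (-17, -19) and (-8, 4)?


Midpoint = ((-17+-8)/2, (-19+4)/2) = (-12.5, -7.5)

(-12.5, -7.5)


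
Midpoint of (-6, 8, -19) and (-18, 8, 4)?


Midpoint = ((-6+-18)/2, (8+8)/2, (-19+4)/2) = (-12, 8, -7.5)

(-12, 8, -7.5)


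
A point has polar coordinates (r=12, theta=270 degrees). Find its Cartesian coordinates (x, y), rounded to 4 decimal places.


x = 12 * cos(270) = 0
y = 12 * sin(270) = -12

(0, -12)


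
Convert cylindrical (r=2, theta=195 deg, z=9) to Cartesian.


x = 2 * cos(195) = -1.9319
y = 2 * sin(195) = -0.5176
z = 9

(-1.9319, -0.5176, 9)


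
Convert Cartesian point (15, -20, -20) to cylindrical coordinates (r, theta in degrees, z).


r = sqrt(15^2 + (-20)^2) = 25
theta = atan2(-20, 15) = 306.8699 deg
z = -20

r = 25, theta = 306.8699 deg, z = -20


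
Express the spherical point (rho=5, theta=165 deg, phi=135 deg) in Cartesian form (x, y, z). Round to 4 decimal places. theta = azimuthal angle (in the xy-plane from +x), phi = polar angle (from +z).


x = 5 * sin(135) * cos(165) = -3.4151
y = 5 * sin(135) * sin(165) = 0.9151
z = 5 * cos(135) = -3.5355

(-3.4151, 0.9151, -3.5355)


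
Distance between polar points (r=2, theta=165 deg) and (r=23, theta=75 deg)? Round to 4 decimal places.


d = sqrt(r1^2 + r2^2 - 2*r1*r2*cos(t2-t1))
d = sqrt(2^2 + 23^2 - 2*2*23*cos(75-165)) = 23.0868

23.0868


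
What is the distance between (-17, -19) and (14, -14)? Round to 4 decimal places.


d = sqrt((14--17)^2 + (-14--19)^2) = 31.4006

31.4006


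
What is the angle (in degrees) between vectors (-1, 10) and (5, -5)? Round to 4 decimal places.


dot = -1*5 + 10*-5 = -55
|u| = 10.0499, |v| = 7.0711
cos(angle) = -0.774
angle = 140.7106 degrees

140.7106 degrees


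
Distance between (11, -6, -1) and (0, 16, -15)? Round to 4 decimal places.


d = sqrt((0-11)^2 + (16--6)^2 + (-15--1)^2) = 28.3019

28.3019


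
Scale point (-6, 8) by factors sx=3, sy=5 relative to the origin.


Scaling: (x*sx, y*sy) = (-6*3, 8*5) = (-18, 40)

(-18, 40)


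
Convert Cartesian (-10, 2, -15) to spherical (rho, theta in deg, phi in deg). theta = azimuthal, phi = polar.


rho = sqrt((-10)^2 + 2^2 + (-15)^2) = 18.1384
theta = atan2(2, -10) = 168.6901 deg
phi = acos(-15/18.1384) = 145.7894 deg

rho = 18.1384, theta = 168.6901 deg, phi = 145.7894 deg


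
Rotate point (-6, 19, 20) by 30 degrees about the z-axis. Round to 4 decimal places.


x' = -6*cos(30) - 19*sin(30) = -14.6962
y' = -6*sin(30) + 19*cos(30) = 13.4545
z' = 20

(-14.6962, 13.4545, 20)


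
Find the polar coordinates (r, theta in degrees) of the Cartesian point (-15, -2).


r = sqrt((-15)^2 + (-2)^2) = 15.1327
theta = atan2(-2, -15) = 187.5946 degrees

r = 15.1327, theta = 187.5946 degrees


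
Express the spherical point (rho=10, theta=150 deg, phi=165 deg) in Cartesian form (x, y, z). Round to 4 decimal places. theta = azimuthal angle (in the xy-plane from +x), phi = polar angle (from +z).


x = 10 * sin(165) * cos(150) = -2.2414
y = 10 * sin(165) * sin(150) = 1.2941
z = 10 * cos(165) = -9.6593

(-2.2414, 1.2941, -9.6593)


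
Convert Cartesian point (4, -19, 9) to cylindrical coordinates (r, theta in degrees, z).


r = sqrt(4^2 + (-19)^2) = 19.4165
theta = atan2(-19, 4) = 281.8887 deg
z = 9

r = 19.4165, theta = 281.8887 deg, z = 9


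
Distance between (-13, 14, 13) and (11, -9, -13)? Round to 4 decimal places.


d = sqrt((11--13)^2 + (-9-14)^2 + (-13-13)^2) = 42.2019

42.2019


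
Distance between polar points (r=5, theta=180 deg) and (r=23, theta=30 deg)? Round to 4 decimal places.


d = sqrt(r1^2 + r2^2 - 2*r1*r2*cos(t2-t1))
d = sqrt(5^2 + 23^2 - 2*5*23*cos(30-180)) = 27.4442

27.4442


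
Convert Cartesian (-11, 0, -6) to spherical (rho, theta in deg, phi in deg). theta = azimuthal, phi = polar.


rho = sqrt((-11)^2 + 0^2 + (-6)^2) = 12.53
theta = atan2(0, -11) = 180 deg
phi = acos(-6/12.53) = 118.6105 deg

rho = 12.53, theta = 180 deg, phi = 118.6105 deg


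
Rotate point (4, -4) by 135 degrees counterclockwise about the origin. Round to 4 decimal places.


x' = 4*cos(135) - -4*sin(135) = 0
y' = 4*sin(135) + -4*cos(135) = 5.6569

(0, 5.6569)


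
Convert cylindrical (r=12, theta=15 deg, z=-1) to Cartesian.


x = 12 * cos(15) = 11.5911
y = 12 * sin(15) = 3.1058
z = -1

(11.5911, 3.1058, -1)


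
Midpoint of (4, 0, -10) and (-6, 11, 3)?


Midpoint = ((4+-6)/2, (0+11)/2, (-10+3)/2) = (-1, 5.5, -3.5)

(-1, 5.5, -3.5)


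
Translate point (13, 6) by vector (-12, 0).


Translation: (x+dx, y+dy) = (13+-12, 6+0) = (1, 6)

(1, 6)


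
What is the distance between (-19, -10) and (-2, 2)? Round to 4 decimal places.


d = sqrt((-2--19)^2 + (2--10)^2) = 20.8087

20.8087


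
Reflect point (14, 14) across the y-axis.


Reflection across y-axis: (x, y) -> (-x, y)
(14, 14) -> (-14, 14)

(-14, 14)


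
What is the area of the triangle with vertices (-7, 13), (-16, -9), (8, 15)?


Area = |x1(y2-y3) + x2(y3-y1) + x3(y1-y2)| / 2
= |-7*(-9-15) + -16*(15-13) + 8*(13--9)| / 2
= 156

156


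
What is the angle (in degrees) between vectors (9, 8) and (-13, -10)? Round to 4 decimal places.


dot = 9*-13 + 8*-10 = -197
|u| = 12.0416, |v| = 16.4012
cos(angle) = -0.9975
angle = 175.9351 degrees

175.9351 degrees


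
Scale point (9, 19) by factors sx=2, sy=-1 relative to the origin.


Scaling: (x*sx, y*sy) = (9*2, 19*-1) = (18, -19)

(18, -19)


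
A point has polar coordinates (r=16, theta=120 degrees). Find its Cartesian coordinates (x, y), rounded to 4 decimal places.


x = 16 * cos(120) = -8
y = 16 * sin(120) = 13.8564

(-8, 13.8564)


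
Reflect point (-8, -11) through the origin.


Reflection through origin: (x, y) -> (-x, -y)
(-8, -11) -> (8, 11)

(8, 11)


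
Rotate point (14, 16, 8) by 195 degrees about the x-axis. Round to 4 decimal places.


x' = 14
y' = 16*cos(195) - 8*sin(195) = -13.3843
z' = 16*sin(195) + 8*cos(195) = -11.8685

(14, -13.3843, -11.8685)


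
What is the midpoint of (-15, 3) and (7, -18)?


Midpoint = ((-15+7)/2, (3+-18)/2) = (-4, -7.5)

(-4, -7.5)


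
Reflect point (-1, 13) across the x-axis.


Reflection across x-axis: (x, y) -> (x, -y)
(-1, 13) -> (-1, -13)

(-1, -13)


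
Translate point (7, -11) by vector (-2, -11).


Translation: (x+dx, y+dy) = (7+-2, -11+-11) = (5, -22)

(5, -22)


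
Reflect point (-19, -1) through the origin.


Reflection through origin: (x, y) -> (-x, -y)
(-19, -1) -> (19, 1)

(19, 1)


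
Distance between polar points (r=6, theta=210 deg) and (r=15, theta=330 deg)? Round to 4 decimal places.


d = sqrt(r1^2 + r2^2 - 2*r1*r2*cos(t2-t1))
d = sqrt(6^2 + 15^2 - 2*6*15*cos(330-210)) = 18.735

18.735


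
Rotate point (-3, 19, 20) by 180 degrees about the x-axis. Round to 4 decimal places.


x' = -3
y' = 19*cos(180) - 20*sin(180) = -19
z' = 19*sin(180) + 20*cos(180) = -20

(-3, -19, -20)


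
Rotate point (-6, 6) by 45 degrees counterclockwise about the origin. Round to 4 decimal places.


x' = -6*cos(45) - 6*sin(45) = -8.4853
y' = -6*sin(45) + 6*cos(45) = 0

(-8.4853, 0)


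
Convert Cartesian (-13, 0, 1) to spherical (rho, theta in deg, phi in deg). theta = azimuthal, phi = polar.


rho = sqrt((-13)^2 + 0^2 + 1^2) = 13.0384
theta = atan2(0, -13) = 180 deg
phi = acos(1/13.0384) = 85.6013 deg

rho = 13.0384, theta = 180 deg, phi = 85.6013 deg


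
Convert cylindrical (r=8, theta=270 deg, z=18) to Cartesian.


x = 8 * cos(270) = 0
y = 8 * sin(270) = -8
z = 18

(0, -8, 18)


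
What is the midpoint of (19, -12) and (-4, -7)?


Midpoint = ((19+-4)/2, (-12+-7)/2) = (7.5, -9.5)

(7.5, -9.5)


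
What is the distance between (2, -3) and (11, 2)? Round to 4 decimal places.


d = sqrt((11-2)^2 + (2--3)^2) = 10.2956

10.2956


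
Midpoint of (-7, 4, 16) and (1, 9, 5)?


Midpoint = ((-7+1)/2, (4+9)/2, (16+5)/2) = (-3, 6.5, 10.5)

(-3, 6.5, 10.5)


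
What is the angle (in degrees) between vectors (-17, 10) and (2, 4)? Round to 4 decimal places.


dot = -17*2 + 10*4 = 6
|u| = 19.7231, |v| = 4.4721
cos(angle) = 0.068
angle = 86.0995 degrees

86.0995 degrees


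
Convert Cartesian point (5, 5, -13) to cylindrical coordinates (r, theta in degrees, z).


r = sqrt(5^2 + 5^2) = 7.0711
theta = atan2(5, 5) = 45 deg
z = -13

r = 7.0711, theta = 45 deg, z = -13


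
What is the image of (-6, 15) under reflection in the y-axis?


Reflection across y-axis: (x, y) -> (-x, y)
(-6, 15) -> (6, 15)

(6, 15)


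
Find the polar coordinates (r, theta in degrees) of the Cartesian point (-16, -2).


r = sqrt((-16)^2 + (-2)^2) = 16.1245
theta = atan2(-2, -16) = 187.125 degrees

r = 16.1245, theta = 187.125 degrees


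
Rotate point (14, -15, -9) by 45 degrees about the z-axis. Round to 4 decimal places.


x' = 14*cos(45) - -15*sin(45) = 20.5061
y' = 14*sin(45) + -15*cos(45) = -0.7071
z' = -9

(20.5061, -0.7071, -9)


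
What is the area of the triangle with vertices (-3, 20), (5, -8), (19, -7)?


Area = |x1(y2-y3) + x2(y3-y1) + x3(y1-y2)| / 2
= |-3*(-8--7) + 5*(-7-20) + 19*(20--8)| / 2
= 200

200


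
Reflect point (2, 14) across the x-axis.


Reflection across x-axis: (x, y) -> (x, -y)
(2, 14) -> (2, -14)

(2, -14)


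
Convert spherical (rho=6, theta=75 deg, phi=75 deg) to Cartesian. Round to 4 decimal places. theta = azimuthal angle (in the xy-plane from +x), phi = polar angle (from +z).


x = 6 * sin(75) * cos(75) = 1.5
y = 6 * sin(75) * sin(75) = 5.5981
z = 6 * cos(75) = 1.5529

(1.5, 5.5981, 1.5529)


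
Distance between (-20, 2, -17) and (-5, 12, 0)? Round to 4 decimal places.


d = sqrt((-5--20)^2 + (12-2)^2 + (0--17)^2) = 24.779

24.779


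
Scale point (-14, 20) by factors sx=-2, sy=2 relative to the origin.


Scaling: (x*sx, y*sy) = (-14*-2, 20*2) = (28, 40)

(28, 40)


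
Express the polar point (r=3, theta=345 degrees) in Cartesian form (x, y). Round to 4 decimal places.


x = 3 * cos(345) = 2.8978
y = 3 * sin(345) = -0.7765

(2.8978, -0.7765)


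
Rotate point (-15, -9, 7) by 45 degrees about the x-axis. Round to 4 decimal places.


x' = -15
y' = -9*cos(45) - 7*sin(45) = -11.3137
z' = -9*sin(45) + 7*cos(45) = -1.4142

(-15, -11.3137, -1.4142)


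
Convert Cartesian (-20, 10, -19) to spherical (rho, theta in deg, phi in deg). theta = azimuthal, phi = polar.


rho = sqrt((-20)^2 + 10^2 + (-19)^2) = 29.3428
theta = atan2(10, -20) = 153.4349 deg
phi = acos(-19/29.3428) = 130.3548 deg

rho = 29.3428, theta = 153.4349 deg, phi = 130.3548 deg


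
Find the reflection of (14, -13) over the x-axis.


Reflection across x-axis: (x, y) -> (x, -y)
(14, -13) -> (14, 13)

(14, 13)


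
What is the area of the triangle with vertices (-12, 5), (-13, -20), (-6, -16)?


Area = |x1(y2-y3) + x2(y3-y1) + x3(y1-y2)| / 2
= |-12*(-20--16) + -13*(-16-5) + -6*(5--20)| / 2
= 85.5

85.5


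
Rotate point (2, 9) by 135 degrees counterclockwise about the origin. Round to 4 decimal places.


x' = 2*cos(135) - 9*sin(135) = -7.7782
y' = 2*sin(135) + 9*cos(135) = -4.9497

(-7.7782, -4.9497)


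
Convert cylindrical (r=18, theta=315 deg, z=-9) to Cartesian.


x = 18 * cos(315) = 12.7279
y = 18 * sin(315) = -12.7279
z = -9

(12.7279, -12.7279, -9)


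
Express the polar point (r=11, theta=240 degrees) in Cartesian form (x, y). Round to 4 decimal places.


x = 11 * cos(240) = -5.5
y = 11 * sin(240) = -9.5263

(-5.5, -9.5263)


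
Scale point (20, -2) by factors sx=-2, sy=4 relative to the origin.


Scaling: (x*sx, y*sy) = (20*-2, -2*4) = (-40, -8)

(-40, -8)


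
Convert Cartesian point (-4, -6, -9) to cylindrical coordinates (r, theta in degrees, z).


r = sqrt((-4)^2 + (-6)^2) = 7.2111
theta = atan2(-6, -4) = 236.3099 deg
z = -9

r = 7.2111, theta = 236.3099 deg, z = -9


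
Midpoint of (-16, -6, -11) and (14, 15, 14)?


Midpoint = ((-16+14)/2, (-6+15)/2, (-11+14)/2) = (-1, 4.5, 1.5)

(-1, 4.5, 1.5)


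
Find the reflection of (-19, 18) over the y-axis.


Reflection across y-axis: (x, y) -> (-x, y)
(-19, 18) -> (19, 18)

(19, 18)


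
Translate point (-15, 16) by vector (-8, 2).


Translation: (x+dx, y+dy) = (-15+-8, 16+2) = (-23, 18)

(-23, 18)


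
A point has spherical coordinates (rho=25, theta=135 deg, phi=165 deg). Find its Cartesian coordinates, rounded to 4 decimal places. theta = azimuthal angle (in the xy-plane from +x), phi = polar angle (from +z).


x = 25 * sin(165) * cos(135) = -4.5753
y = 25 * sin(165) * sin(135) = 4.5753
z = 25 * cos(165) = -24.1481

(-4.5753, 4.5753, -24.1481)


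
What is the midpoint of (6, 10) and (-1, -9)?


Midpoint = ((6+-1)/2, (10+-9)/2) = (2.5, 0.5)

(2.5, 0.5)


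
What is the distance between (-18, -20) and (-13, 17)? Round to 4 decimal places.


d = sqrt((-13--18)^2 + (17--20)^2) = 37.3363

37.3363


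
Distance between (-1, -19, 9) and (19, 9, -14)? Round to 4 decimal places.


d = sqrt((19--1)^2 + (9--19)^2 + (-14-9)^2) = 41.3884

41.3884


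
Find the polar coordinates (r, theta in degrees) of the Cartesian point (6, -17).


r = sqrt(6^2 + (-17)^2) = 18.0278
theta = atan2(-17, 6) = 289.44 degrees

r = 18.0278, theta = 289.44 degrees


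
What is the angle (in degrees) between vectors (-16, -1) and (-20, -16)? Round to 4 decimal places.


dot = -16*-20 + -1*-16 = 336
|u| = 16.0312, |v| = 25.6125
cos(angle) = 0.8183
angle = 35.0835 degrees

35.0835 degrees


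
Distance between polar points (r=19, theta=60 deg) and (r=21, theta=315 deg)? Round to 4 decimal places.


d = sqrt(r1^2 + r2^2 - 2*r1*r2*cos(t2-t1))
d = sqrt(19^2 + 21^2 - 2*19*21*cos(315-60)) = 31.7575

31.7575


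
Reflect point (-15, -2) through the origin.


Reflection through origin: (x, y) -> (-x, -y)
(-15, -2) -> (15, 2)

(15, 2)


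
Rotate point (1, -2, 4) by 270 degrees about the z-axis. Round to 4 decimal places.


x' = 1*cos(270) - -2*sin(270) = -2
y' = 1*sin(270) + -2*cos(270) = -1
z' = 4

(-2, -1, 4)


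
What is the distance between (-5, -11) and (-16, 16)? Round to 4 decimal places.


d = sqrt((-16--5)^2 + (16--11)^2) = 29.1548

29.1548


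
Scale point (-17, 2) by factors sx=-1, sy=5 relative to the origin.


Scaling: (x*sx, y*sy) = (-17*-1, 2*5) = (17, 10)

(17, 10)


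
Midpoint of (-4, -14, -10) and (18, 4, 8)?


Midpoint = ((-4+18)/2, (-14+4)/2, (-10+8)/2) = (7, -5, -1)

(7, -5, -1)


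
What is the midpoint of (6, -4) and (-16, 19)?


Midpoint = ((6+-16)/2, (-4+19)/2) = (-5, 7.5)

(-5, 7.5)


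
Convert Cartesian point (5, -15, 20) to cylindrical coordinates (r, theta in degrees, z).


r = sqrt(5^2 + (-15)^2) = 15.8114
theta = atan2(-15, 5) = 288.4349 deg
z = 20

r = 15.8114, theta = 288.4349 deg, z = 20


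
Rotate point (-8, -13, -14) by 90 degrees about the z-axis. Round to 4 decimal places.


x' = -8*cos(90) - -13*sin(90) = 13
y' = -8*sin(90) + -13*cos(90) = -8
z' = -14

(13, -8, -14)


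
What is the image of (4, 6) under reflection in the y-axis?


Reflection across y-axis: (x, y) -> (-x, y)
(4, 6) -> (-4, 6)

(-4, 6)


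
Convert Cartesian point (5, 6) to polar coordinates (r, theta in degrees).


r = sqrt(5^2 + 6^2) = 7.8102
theta = atan2(6, 5) = 50.1944 degrees

r = 7.8102, theta = 50.1944 degrees


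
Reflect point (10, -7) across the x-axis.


Reflection across x-axis: (x, y) -> (x, -y)
(10, -7) -> (10, 7)

(10, 7)


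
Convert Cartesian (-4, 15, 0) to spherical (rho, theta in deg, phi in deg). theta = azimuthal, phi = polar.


rho = sqrt((-4)^2 + 15^2 + 0^2) = 15.5242
theta = atan2(15, -4) = 104.9314 deg
phi = acos(0/15.5242) = 90 deg

rho = 15.5242, theta = 104.9314 deg, phi = 90 deg


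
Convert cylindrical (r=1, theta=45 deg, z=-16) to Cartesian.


x = 1 * cos(45) = 0.7071
y = 1 * sin(45) = 0.7071
z = -16

(0.7071, 0.7071, -16)


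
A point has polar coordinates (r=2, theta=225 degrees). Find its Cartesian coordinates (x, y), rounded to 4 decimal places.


x = 2 * cos(225) = -1.4142
y = 2 * sin(225) = -1.4142

(-1.4142, -1.4142)


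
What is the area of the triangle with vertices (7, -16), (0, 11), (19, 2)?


Area = |x1(y2-y3) + x2(y3-y1) + x3(y1-y2)| / 2
= |7*(11-2) + 0*(2--16) + 19*(-16-11)| / 2
= 225

225


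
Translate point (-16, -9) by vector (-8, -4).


Translation: (x+dx, y+dy) = (-16+-8, -9+-4) = (-24, -13)

(-24, -13)


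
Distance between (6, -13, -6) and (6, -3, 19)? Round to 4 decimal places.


d = sqrt((6-6)^2 + (-3--13)^2 + (19--6)^2) = 26.9258

26.9258


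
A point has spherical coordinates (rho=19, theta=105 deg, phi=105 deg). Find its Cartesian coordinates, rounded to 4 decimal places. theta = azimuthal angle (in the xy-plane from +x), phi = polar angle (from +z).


x = 19 * sin(105) * cos(105) = -4.75
y = 19 * sin(105) * sin(105) = 17.7272
z = 19 * cos(105) = -4.9176

(-4.75, 17.7272, -4.9176)


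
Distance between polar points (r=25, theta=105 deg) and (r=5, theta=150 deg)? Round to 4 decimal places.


d = sqrt(r1^2 + r2^2 - 2*r1*r2*cos(t2-t1))
d = sqrt(25^2 + 5^2 - 2*25*5*cos(150-105)) = 21.7537

21.7537


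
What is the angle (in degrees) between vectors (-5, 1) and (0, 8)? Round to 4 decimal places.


dot = -5*0 + 1*8 = 8
|u| = 5.099, |v| = 8
cos(angle) = 0.1961
angle = 78.6901 degrees

78.6901 degrees


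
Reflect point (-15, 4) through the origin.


Reflection through origin: (x, y) -> (-x, -y)
(-15, 4) -> (15, -4)

(15, -4)


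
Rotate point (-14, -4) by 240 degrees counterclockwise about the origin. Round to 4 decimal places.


x' = -14*cos(240) - -4*sin(240) = 3.5359
y' = -14*sin(240) + -4*cos(240) = 14.1244

(3.5359, 14.1244)


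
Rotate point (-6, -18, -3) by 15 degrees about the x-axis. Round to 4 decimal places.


x' = -6
y' = -18*cos(15) - -3*sin(15) = -16.6102
z' = -18*sin(15) + -3*cos(15) = -7.5565

(-6, -16.6102, -7.5565)


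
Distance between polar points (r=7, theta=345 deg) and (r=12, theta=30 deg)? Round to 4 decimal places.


d = sqrt(r1^2 + r2^2 - 2*r1*r2*cos(t2-t1))
d = sqrt(7^2 + 12^2 - 2*7*12*cos(30-345)) = 8.6143

8.6143


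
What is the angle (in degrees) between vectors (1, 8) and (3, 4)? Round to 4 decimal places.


dot = 1*3 + 8*4 = 35
|u| = 8.0623, |v| = 5
cos(angle) = 0.8682
angle = 29.7449 degrees

29.7449 degrees


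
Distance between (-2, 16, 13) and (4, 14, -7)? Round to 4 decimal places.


d = sqrt((4--2)^2 + (14-16)^2 + (-7-13)^2) = 20.9762

20.9762


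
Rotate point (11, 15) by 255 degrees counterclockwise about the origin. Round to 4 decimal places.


x' = 11*cos(255) - 15*sin(255) = 11.6419
y' = 11*sin(255) + 15*cos(255) = -14.5075

(11.6419, -14.5075)


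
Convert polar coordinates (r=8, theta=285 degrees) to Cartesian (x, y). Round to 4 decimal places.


x = 8 * cos(285) = 2.0706
y = 8 * sin(285) = -7.7274

(2.0706, -7.7274)


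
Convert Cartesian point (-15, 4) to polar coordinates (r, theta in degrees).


r = sqrt((-15)^2 + 4^2) = 15.5242
theta = atan2(4, -15) = 165.0686 degrees

r = 15.5242, theta = 165.0686 degrees


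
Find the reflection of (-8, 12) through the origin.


Reflection through origin: (x, y) -> (-x, -y)
(-8, 12) -> (8, -12)

(8, -12)


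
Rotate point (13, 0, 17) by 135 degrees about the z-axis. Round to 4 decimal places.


x' = 13*cos(135) - 0*sin(135) = -9.1924
y' = 13*sin(135) + 0*cos(135) = 9.1924
z' = 17

(-9.1924, 9.1924, 17)


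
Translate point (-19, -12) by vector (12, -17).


Translation: (x+dx, y+dy) = (-19+12, -12+-17) = (-7, -29)

(-7, -29)


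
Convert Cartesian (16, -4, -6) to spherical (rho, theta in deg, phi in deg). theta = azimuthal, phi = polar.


rho = sqrt(16^2 + (-4)^2 + (-6)^2) = 17.5499
theta = atan2(-4, 16) = 345.9638 deg
phi = acos(-6/17.5499) = 109.9916 deg

rho = 17.5499, theta = 345.9638 deg, phi = 109.9916 deg


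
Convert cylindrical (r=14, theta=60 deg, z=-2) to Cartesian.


x = 14 * cos(60) = 7
y = 14 * sin(60) = 12.1244
z = -2

(7, 12.1244, -2)


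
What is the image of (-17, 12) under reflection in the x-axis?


Reflection across x-axis: (x, y) -> (x, -y)
(-17, 12) -> (-17, -12)

(-17, -12)


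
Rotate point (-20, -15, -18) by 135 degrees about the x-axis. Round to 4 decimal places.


x' = -20
y' = -15*cos(135) - -18*sin(135) = 23.3345
z' = -15*sin(135) + -18*cos(135) = 2.1213

(-20, 23.3345, 2.1213)
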